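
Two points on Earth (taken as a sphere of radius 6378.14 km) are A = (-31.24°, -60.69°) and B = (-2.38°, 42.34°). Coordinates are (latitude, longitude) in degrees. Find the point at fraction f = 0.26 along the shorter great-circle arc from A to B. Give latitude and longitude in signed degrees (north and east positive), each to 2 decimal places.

-31.61°, -30.17°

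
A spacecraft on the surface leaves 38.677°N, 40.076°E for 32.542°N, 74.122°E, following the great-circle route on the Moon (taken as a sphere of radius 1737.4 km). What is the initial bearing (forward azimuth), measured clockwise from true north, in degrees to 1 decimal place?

With φ₁ = 0.6750, φ₂ = 0.5680, Δλ = 0.5942 rad, the forward-azimuth formula gives
θ = atan2( sin Δλ cos φ₂ , cos φ₁ sin φ₂ − sin φ₁ cos φ₂ cos Δλ ) = atan2(0.4720, -0.0166) = 92.01°.
So the initial bearing is 92.0°.

92.0°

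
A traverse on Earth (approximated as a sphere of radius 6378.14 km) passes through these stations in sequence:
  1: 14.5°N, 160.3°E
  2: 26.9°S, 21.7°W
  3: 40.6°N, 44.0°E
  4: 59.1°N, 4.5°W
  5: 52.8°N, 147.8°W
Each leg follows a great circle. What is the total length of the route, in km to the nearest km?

Leg 1→2: central angle 2.9227 rad, distance 18641.6 km.
Leg 2→3: central angle 1.5866 rad, distance 10119.5 km.
Leg 3→4: central angle 0.6150 rad, distance 3922.6 km.
Leg 4→5: central angle 1.1213 rad, distance 7151.7 km.
Total: 18641.6 + 10119.5 + 3922.6 + 7151.7 ≈ 39835 km.

39835 km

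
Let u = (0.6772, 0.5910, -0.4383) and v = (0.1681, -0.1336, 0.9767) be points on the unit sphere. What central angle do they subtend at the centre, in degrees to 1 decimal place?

113.2°

u·v = -0.3932; |u| = 1.0000, |v| = 1.0000.
cos θ = (u·v)/(|u||v|) = -0.3932, so θ = 113.2°.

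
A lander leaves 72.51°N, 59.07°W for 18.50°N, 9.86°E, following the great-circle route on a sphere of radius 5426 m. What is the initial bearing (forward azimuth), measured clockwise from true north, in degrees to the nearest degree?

105°

With φ₁ = 1.2655, φ₂ = 0.3229, Δλ = 1.2031 rad, the forward-azimuth formula gives
θ = atan2( sin Δλ cos φ₂ , cos φ₁ sin φ₂ − sin φ₁ cos φ₂ cos Δλ ) = atan2(0.8849, -0.2298) = 104.56°.
So the initial bearing is 105°.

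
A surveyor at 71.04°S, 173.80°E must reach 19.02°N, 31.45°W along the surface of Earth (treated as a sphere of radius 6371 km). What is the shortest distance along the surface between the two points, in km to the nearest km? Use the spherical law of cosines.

13997 km

Let φ₁ = -1.2399 rad, φ₂ = 0.3320 rad, and Δλ = 2.7009 rad.
cos c = sin φ₁ sin φ₂ + cos φ₁ cos φ₂ cos Δλ = (-0.9457)(0.3259) + (0.3249)(0.9454)(-0.9045) = -0.58604,
so c = arccos(-0.58604) = 2.19696 rad.
Distance = R·c = 6371 × 2.1970 ≈ 13997 km.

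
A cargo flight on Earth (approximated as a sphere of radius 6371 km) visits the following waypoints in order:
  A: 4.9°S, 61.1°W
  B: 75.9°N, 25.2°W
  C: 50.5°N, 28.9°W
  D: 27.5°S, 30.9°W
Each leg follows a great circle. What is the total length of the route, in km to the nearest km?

Leg A→B: central angle 1.4568 rad, distance 9281.1 km.
Leg B→C: central angle 0.4441 rad, distance 2829.1 km.
Leg C→D: central angle 1.3617 rad, distance 8675.4 km.
Total: 9281.1 + 2829.1 + 8675.4 ≈ 20786 km.

20786 km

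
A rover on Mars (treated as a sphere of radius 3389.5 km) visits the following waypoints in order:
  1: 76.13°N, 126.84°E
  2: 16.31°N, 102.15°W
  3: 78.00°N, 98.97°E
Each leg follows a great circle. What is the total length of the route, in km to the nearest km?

9934 km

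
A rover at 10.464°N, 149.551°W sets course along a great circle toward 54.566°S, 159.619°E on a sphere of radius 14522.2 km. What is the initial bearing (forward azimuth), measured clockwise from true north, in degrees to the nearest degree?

207°

With φ₁ = 0.1826, φ₂ = -0.9524, Δλ = -0.8872 rad, the forward-azimuth formula gives
θ = atan2( sin Δλ cos φ₂ , cos φ₁ sin φ₂ − sin φ₁ cos φ₂ cos Δλ ) = atan2(-0.4495, -0.8677) = -152.62°.
Adding 360° brings this into [0°, 360°): 207°.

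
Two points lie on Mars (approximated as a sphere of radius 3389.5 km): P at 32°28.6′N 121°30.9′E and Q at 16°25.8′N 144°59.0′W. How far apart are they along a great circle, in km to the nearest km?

With latitudes φ₁ = 32.477°, φ₂ = 16.430° and longitude difference Δλ = 93.502°:
Haversine: a = sin²(Δφ/2) + cos φ₁ cos φ₂ sin²(Δλ/2) = 0.0195 + (0.8436)(0.9592)(0.5305) = 0.44877.
Central angle c = 2·arcsin(√a) = 1.46816 rad.
Distance = R·c = 3389.5 × 1.4682 ≈ 4976 km.

4976 km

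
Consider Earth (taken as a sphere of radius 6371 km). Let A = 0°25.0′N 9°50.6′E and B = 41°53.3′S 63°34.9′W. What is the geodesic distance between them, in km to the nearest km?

With latitudes φ₁ = 0.417°, φ₂ = -41.888° and longitude difference Δλ = -73.425°:
cos c = sin φ₁ sin φ₂ + cos φ₁ cos φ₂ cos Δλ = (0.0073)(-0.6677) + (1.0000)(0.7444)(0.2853) = 0.20751,
so c = arccos(0.20751) = 1.36177 rad.
Distance = R·c = 6371 × 1.3618 ≈ 8676 km.

8676 km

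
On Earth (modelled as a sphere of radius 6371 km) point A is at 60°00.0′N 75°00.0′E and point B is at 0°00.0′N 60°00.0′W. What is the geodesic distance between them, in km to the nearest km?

12310 km

In radians: φ₁ = 1.0472, φ₂ = 0.0000, Δλ = -135.000° = -2.3562 rad.
Haversine: a = sin²(Δφ/2) + cos φ₁ cos φ₂ sin²(Δλ/2) = 0.2500 + (0.5000)(1.0000)(0.8536) = 0.67678.
Central angle c = 2·arcsin(√a) = 1.93216 rad.
Distance = R·c = 6371 × 1.9322 ≈ 12310 km.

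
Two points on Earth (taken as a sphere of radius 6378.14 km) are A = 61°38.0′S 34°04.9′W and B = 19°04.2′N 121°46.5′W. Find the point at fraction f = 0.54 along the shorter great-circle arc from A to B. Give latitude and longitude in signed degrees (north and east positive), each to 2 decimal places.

The central angle between A and B is δ = 1.8436 rad.
With f = 0.54, the slerp weights are sin((1−f)δ)/sin δ = 0.7788 and sin(fδ)/sin δ = 0.8713.
Weighted sum of the unit vectors: (0.7788)·(0.3935,-0.2662,-0.8799) + (0.8713)·(-0.4977,-0.8035,0.3267) = (-0.1272, -0.9074, -0.4006).
Converting back: φ = atan2(z, √(x²+y²)) = -23.62°, λ = atan2(y, x) = -97.98°.

-23.62°, -97.98°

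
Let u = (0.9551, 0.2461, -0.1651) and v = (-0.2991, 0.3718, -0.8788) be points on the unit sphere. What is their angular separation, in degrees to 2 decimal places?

u·v = -0.0491; |u| = 1.0000, |v| = 1.0000.
cos θ = (u·v)/(|u||v|) = -0.0491, so θ = 92.81°.

92.81°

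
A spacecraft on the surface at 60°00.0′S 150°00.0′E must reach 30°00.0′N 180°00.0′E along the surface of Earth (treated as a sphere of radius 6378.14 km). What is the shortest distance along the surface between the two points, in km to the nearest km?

Let φ₁ = -1.0472 rad, φ₂ = 0.5236 rad, and Δλ = 0.5236 rad.
cos c = sin φ₁ sin φ₂ + cos φ₁ cos φ₂ cos Δλ = (-0.8660)(0.5000) + (0.5000)(0.8660)(0.8660) = -0.05801,
so c = arccos(-0.05801) = 1.62884 rad.
Distance = R·c = 6378.14 × 1.6288 ≈ 10389 km.

10389 km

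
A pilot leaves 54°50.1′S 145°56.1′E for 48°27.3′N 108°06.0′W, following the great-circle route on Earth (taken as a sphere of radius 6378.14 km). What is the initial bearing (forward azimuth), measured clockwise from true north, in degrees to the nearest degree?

66°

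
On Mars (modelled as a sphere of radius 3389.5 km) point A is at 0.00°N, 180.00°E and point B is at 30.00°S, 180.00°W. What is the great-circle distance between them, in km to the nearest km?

1775 km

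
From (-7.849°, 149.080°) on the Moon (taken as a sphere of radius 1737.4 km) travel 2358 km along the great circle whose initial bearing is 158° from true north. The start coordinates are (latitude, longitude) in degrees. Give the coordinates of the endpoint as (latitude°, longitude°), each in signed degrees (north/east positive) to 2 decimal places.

-67.91°, -134.18°

Angular distance δ = d/R = 2358/1737.4 = 1.35720 rad; initial bearing θ = 2.7576 rad.
sin φ₂ = sin φ₁ cos δ + cos φ₁ sin δ cos θ = (-0.1366)(0.2120) + (0.9906)(0.9773)(-0.9272) = -0.9266, so φ₂ = -67.91°.
Δλ = atan2(sin θ sin δ cos φ₁, cos δ − sin φ₁ sin φ₂) = atan2(0.3627, 0.0854) = 76.743°.
λ₂ = 149.080° + 76.743° = 225.82° → -134.18° after wrapping to (−180°, 180°].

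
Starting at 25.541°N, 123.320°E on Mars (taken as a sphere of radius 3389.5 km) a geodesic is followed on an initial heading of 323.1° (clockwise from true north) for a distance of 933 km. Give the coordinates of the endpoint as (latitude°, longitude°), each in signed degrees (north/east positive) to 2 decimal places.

Angular distance δ = d/R = 933/3389.5 = 0.27526 rad; initial bearing θ = 5.6392 rad.
sin φ₂ = sin φ₁ cos δ + cos φ₁ sin δ cos θ = (0.4312)(0.9624) + (0.9023)(0.2718)(0.7997) = 0.6110, so φ₂ = 37.66°.
Δλ = atan2(sin θ sin δ cos φ₁, cos δ − sin φ₁ sin φ₂) = atan2(-0.1472, 0.6989) = -11.897°.
λ₂ = 123.320° − 11.897° = 111.42°.

37.66°, 111.42°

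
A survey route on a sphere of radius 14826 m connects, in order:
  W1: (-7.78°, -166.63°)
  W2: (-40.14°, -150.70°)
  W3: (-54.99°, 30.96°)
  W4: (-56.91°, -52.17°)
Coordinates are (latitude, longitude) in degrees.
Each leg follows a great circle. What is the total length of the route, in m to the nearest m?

42399 m

Leg W1→W2: central angle 0.6170 rad, distance 9147.7 m.
Leg W2→W3: central angle 1.4811 rad, distance 21958.4 m.
Leg W3→W4: central angle 0.7617 rad, distance 11292.6 m.
Total: 9147.7 + 21958.4 + 11292.6 ≈ 42399 m.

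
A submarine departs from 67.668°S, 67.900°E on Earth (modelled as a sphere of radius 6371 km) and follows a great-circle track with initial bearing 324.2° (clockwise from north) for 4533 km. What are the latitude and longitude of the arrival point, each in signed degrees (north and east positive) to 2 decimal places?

-29.96°, 41.74°

Angular distance δ = d/R = 4533/6371 = 0.71151 rad; initial bearing θ = 5.6584 rad.
sin φ₂ = sin φ₁ cos δ + cos φ₁ sin δ cos θ = (-0.9250)(0.7574) + (0.3800)(0.6530)(0.8111) = -0.4993, so φ₂ = -29.96°.
Δλ = atan2(sin θ sin δ cos φ₁, cos δ − sin φ₁ sin φ₂) = atan2(-0.1451, 0.2955) = -26.159°.
λ₂ = 67.900° − 26.159° = 41.74°.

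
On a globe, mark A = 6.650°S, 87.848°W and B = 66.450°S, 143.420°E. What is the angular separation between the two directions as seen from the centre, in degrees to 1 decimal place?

In radians: φ₁ = -0.1161, φ₂ = -1.1598, Δλ = -128.732° = -2.2468 rad.
cos c = sin φ₁ sin φ₂ + cos φ₁ cos φ₂ cos Δλ = (-0.1158)(-0.9167) + (0.9933)(0.3995)(-0.6257) = -0.14215,
so c = arccos(-0.14215) = 1.71343 rad.
So the angular separation is 98.2°.

98.2°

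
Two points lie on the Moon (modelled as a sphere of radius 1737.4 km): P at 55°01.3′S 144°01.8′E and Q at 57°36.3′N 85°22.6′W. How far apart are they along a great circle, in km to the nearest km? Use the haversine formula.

With latitudes φ₁ = -55.022°, φ₂ = 57.605° and longitude difference Δλ = 130.593°:
Haversine: a = sin²(Δφ/2) + cos φ₁ cos φ₂ sin²(Δλ/2) = 0.6924 + (0.5733)(0.5358)(0.8253) = 0.94585.
Central angle c = 2·arcsin(√a) = 2.67188 rad.
Distance = R·c = 1737.4 × 2.6719 ≈ 4642 km.

4642 km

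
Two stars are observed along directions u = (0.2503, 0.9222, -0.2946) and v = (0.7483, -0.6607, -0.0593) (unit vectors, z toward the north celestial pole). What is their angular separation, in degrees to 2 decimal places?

u·v = -0.4045; |u| = 0.9999, |v| = 1.0000.
cos θ = (u·v)/(|u||v|) = -0.4046, so θ = 113.86°.

113.86°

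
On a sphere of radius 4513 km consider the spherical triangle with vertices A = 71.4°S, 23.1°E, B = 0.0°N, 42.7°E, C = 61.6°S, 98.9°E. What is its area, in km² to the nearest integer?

Side lengths (central angles): a = 1.3030, b = 0.5137, c = 1.2656 rad; semiperimeter s = 1.5412.
By l'Huilier's theorem, tan(E/4) = √[tan(s/2) tan((s−a)/2) tan((s−b)/2) tan((s−c)/2)], giving spherical excess E = 0.3802 rad.
Area = E·R² = 0.3802 × (4513)² ≈ 7743120 km².

7743120 km²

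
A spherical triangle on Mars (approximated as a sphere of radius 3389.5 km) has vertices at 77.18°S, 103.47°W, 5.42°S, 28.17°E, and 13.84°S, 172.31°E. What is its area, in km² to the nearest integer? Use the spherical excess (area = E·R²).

21781321 km²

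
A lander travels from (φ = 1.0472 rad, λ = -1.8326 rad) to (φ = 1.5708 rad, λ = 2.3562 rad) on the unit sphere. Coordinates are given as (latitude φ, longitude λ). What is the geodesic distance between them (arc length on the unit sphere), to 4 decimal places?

0.5236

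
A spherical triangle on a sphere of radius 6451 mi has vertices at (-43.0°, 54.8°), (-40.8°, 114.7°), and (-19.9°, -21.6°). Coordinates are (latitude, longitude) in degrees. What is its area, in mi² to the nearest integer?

Side lengths (central angles): a = 1.8673, b = 1.1660, c = 0.7623 rad; semiperimeter s = 1.8978.
By l'Huilier's theorem, tan(E/4) = √[tan(s/2) tan((s−a)/2) tan((s−b)/2) tan((s−c)/2)], giving spherical excess E = 0.2878 rad.
Area = E·R² = 0.2878 × (6451)² ≈ 11975189 mi².

11975189 mi²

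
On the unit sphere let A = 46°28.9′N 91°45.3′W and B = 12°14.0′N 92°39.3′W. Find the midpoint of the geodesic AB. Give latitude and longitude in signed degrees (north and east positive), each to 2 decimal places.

29.36°, -92.28°

The central angle between A and B is δ = 0.5979 rad.
With f = 0.5, the slerp weights are sin((1−f)δ)/sin δ = 0.5232 and sin(fδ)/sin δ = 0.5232.
Weighted sum of the unit vectors: (0.5232)·(-0.0211,-0.6883,0.7252) + (0.5232)·(-0.0453,-0.9762,0.2119) = (-0.0347, -0.8709, 0.4903).
Converting back: φ = atan2(z, √(x²+y²)) = 29.36°, λ = atan2(y, x) = -92.28°.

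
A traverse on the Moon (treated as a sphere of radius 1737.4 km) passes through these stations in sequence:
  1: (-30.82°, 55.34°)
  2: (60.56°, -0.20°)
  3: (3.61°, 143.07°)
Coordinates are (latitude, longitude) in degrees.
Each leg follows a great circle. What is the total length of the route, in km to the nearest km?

Leg 1→2: central angle 1.7797 rad, distance 3092.0 km.
Leg 2→3: central angle 1.9159 rad, distance 3328.7 km.
Total: 3092.0 + 3328.7 ≈ 6421 km.

6421 km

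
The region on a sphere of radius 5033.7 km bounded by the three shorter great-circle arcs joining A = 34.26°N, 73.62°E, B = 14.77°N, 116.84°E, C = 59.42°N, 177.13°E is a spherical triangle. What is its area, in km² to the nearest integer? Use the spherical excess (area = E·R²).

11737588 km²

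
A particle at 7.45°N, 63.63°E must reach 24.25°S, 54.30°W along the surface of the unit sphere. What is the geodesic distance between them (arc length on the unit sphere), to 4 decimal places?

In radians: φ₁ = 0.1300, φ₂ = -0.4232, Δλ = -117.930° = -2.0583 rad.
cos c = sin φ₁ sin φ₂ + cos φ₁ cos φ₂ cos Δλ = (0.1297)(-0.4107) + (0.9916)(0.9118)(-0.4684) = -0.47671,
so c = arccos(-0.47671) = 2.06771 rad.
On the unit sphere the arc length equals the central angle: 2.0677.

2.0677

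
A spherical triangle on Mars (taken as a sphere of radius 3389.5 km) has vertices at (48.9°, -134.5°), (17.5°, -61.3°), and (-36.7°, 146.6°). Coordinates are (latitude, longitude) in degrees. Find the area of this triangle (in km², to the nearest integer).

Side lengths (central angles): a = 2.5973, b = 1.9272, c = 1.1507 rad; semiperimeter s = 2.8376.
By l'Huilier's theorem, tan(E/4) = √[tan(s/2) tan((s−a)/2) tan((s−b)/2) tan((s−c)/2)], giving spherical excess E = 2.3289 rad.
Area = E·R² = 2.3289 × (3389.5)² ≈ 26756213 km².

26756213 km²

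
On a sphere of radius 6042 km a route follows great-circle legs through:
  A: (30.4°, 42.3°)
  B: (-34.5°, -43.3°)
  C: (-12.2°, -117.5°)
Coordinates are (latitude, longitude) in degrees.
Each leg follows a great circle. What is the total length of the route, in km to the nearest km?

Leg A→B: central angle 1.8050 rad, distance 10905.9 km.
Leg B→C: central angle 1.2249 rad, distance 7401.0 km.
Total: 10905.9 + 7401.0 ≈ 18307 km.

18307 km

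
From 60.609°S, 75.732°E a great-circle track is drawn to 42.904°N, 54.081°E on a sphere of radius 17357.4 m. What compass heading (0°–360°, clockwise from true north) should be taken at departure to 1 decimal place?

343.8°

With φ₁ = -1.0578, φ₂ = 0.7488, Δλ = -0.3779 rad, the forward-azimuth formula gives
θ = atan2( sin Δλ cos φ₂ , cos φ₁ sin φ₂ − sin φ₁ cos φ₂ cos Δλ ) = atan2(-0.2703, 0.9273) = -16.25°.
Adding 360° brings this into [0°, 360°): 343.8°.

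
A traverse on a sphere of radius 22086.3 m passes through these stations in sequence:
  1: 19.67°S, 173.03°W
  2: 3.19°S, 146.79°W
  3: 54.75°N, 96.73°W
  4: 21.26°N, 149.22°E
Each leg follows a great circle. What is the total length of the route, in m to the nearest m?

Leg 1→2: central angle 0.5315 rad, distance 11739.5 m.
Leg 2→3: central angle 1.2403 rad, distance 27393.9 m.
Leg 3→4: central angle 1.4938 rad, distance 32992.6 m.
Total: 11739.5 + 27393.9 + 32992.6 ≈ 72126 m.

72126 m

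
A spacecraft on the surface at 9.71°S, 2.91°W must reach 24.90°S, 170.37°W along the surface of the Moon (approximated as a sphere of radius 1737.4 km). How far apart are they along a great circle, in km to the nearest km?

With latitudes φ₁ = -9.710°, φ₂ = -24.900° and longitude difference Δλ = -167.460°:
cos c = sin φ₁ sin φ₂ + cos φ₁ cos φ₂ cos Δλ = (-0.1687)(-0.4210) + (0.9857)(0.9070)(-0.9761) = -0.80171,
so c = arccos(-0.80171) = 2.50095 rad.
Distance = R·c = 1737.4 × 2.5009 ≈ 4345 km.

4345 km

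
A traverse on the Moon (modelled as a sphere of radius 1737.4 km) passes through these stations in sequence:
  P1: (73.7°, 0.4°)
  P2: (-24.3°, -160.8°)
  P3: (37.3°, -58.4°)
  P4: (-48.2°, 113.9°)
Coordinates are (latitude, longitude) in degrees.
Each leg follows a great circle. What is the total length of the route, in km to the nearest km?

Leg P1→P2: central angle 2.2616 rad, distance 3929.2 km.
Leg P2→P3: central angle 1.9878 rad, distance 3453.7 km.
Leg P3→P4: central angle 2.9275 rad, distance 5086.3 km.
Total: 3929.2 + 3453.7 + 5086.3 ≈ 12469 km.

12469 km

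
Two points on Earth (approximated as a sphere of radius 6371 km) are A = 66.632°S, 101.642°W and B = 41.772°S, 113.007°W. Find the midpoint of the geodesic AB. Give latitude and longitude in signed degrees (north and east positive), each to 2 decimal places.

-54.32°, -109.07°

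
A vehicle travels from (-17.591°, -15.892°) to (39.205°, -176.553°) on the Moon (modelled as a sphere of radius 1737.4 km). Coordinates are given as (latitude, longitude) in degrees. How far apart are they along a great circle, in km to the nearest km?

4628 km

In radians: φ₁ = -0.3070, φ₂ = 0.6843, Δλ = -160.661° = -2.8041 rad.
cos c = sin φ₁ sin φ₂ + cos φ₁ cos φ₂ cos Δλ = (-0.3022)(0.6321) + (0.9532)(0.7749)(-0.9436) = -0.88801,
so c = arccos(-0.88801) = 2.66379 rad.
Distance = R·c = 1737.4 × 2.6638 ≈ 4628 km.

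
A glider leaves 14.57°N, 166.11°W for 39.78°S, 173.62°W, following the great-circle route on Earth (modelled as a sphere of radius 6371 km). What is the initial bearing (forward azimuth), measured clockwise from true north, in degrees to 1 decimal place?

187.1°

Δλ = -7.510° = -0.1311 rad.
y = sin Δλ · cos φ₂ = (-0.1307)(0.7685) = -0.1004
x = cos φ₁ sin φ₂ − sin φ₁ cos φ₂ cos Δλ = (0.9678)(-0.6398) − (0.2516)(0.7685)(0.9914) = -0.8109
θ = atan2(y, x) = -172.94°; adding 360° gives 187.1°.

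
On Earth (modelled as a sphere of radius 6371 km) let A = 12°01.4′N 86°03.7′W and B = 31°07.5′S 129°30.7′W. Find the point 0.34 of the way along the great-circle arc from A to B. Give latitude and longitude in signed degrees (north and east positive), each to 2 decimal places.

-3.14°, -99.79°

Central angle δ = 1.0470 rad. Interpolating on the sphere with fraction f = 0.34:
P = [sin((1−f)δ)·A + sin(fδ)·B] / sin δ = 0.7360·A + 0.4025·B in Cartesian coordinates,
giving P = (-0.1698, -0.9840, -0.0547), i.e. latitude -3.14°, longitude -99.79°.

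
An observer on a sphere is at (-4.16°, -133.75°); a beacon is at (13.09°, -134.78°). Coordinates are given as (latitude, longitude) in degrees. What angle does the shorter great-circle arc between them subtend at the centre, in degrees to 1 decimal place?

17.3°

With latitudes φ₁ = -4.160°, φ₂ = 13.090° and longitude difference Δλ = -1.030°:
Haversine: a = sin²(Δφ/2) + cos φ₁ cos φ₂ sin²(Δλ/2) = 0.0225 + (0.9974)(0.9740)(0.0001) = 0.02257.
Central angle c = 2·arcsin(√a) = 0.30160 rad.
So the angular separation is 17.3°.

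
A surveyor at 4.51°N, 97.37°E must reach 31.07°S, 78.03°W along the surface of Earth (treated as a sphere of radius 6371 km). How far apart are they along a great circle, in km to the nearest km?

17023 km

Let φ₁ = 0.0787 rad, φ₂ = -0.5423 rad, and Δλ = -3.0613 rad.
Haversine: a = sin²(Δφ/2) + cos φ₁ cos φ₂ sin²(Δλ/2) = 0.0933 + (0.9969)(0.8565)(0.9984) = 0.94586.
Central angle c = 2·arcsin(√a) = 2.67192 rad.
Distance = R·c = 6371 × 2.6719 ≈ 17023 km.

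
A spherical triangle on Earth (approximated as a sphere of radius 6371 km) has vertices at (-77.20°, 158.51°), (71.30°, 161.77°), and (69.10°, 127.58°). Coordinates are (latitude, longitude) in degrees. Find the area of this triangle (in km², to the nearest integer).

28771797 km²

Side lengths (central angles): a = 0.2028, b = 2.5740, c = 2.5920 rad; semiperimeter s = 2.6844.
By l'Huilier's theorem, tan(E/4) = √[tan(s/2) tan((s−a)/2) tan((s−b)/2) tan((s−c)/2)], giving spherical excess E = 0.7088 rad.
Area = E·R² = 0.7088 × (6371)² ≈ 28771797 km².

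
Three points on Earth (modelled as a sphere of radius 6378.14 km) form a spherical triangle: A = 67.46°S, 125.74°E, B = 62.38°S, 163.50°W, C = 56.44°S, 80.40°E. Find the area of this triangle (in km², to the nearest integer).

1445769 km²

Side lengths (central angles): a = 0.8949, b = 0.4063, c = 0.5014 rad; semiperimeter s = 0.9013.
By l'Huilier's theorem, tan(E/4) = √[tan(s/2) tan((s−a)/2) tan((s−b)/2) tan((s−c)/2)], giving spherical excess E = 0.0355 rad.
Area = E·R² = 0.0355 × (6378.14)² ≈ 1445769 km².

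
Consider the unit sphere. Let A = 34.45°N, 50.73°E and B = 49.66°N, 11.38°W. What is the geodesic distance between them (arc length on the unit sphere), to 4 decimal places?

In radians: φ₁ = 0.6013, φ₂ = 0.8667, Δλ = -62.110° = -1.0840 rad.
cos c = sin φ₁ sin φ₂ + cos φ₁ cos φ₂ cos Δλ = (0.5657)(0.7622) + (0.8246)(0.6473)(0.4678) = 0.68087,
so c = arccos(0.68087) = 0.82184 rad.
On the unit sphere the arc length equals the central angle: 0.8218.

0.8218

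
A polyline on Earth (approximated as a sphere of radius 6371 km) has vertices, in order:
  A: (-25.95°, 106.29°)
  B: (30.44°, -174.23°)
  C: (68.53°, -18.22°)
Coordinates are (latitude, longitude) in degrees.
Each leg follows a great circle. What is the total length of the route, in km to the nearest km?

Leg A→B: central angle 1.6510 rad, distance 10518.8 km.
Leg B→C: central angle 1.3866 rad, distance 8833.9 km.
Total: 10518.8 + 8833.9 ≈ 19353 km.

19353 km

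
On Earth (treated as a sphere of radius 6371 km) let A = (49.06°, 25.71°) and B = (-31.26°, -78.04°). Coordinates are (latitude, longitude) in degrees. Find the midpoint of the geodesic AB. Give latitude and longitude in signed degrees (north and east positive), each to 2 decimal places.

The central angle between A and B is δ = 2.1237 rad.
With f = 0.5, the slerp weights are sin((1−f)δ)/sin δ = 1.0261 and sin(fδ)/sin δ = 1.0261.
Weighted sum of the unit vectors: (1.0261)·(0.5904,0.2843,0.7554) + (1.0261)·(0.1771,-0.8363,-0.5189) = (0.7876, -0.5664, 0.2426).
Converting back: φ = atan2(z, √(x²+y²)) = 14.04°, λ = atan2(y, x) = -35.72°.

14.04°, -35.72°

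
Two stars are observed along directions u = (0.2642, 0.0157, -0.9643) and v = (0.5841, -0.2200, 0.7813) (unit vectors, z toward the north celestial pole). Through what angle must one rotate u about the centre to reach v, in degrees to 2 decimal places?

127.05°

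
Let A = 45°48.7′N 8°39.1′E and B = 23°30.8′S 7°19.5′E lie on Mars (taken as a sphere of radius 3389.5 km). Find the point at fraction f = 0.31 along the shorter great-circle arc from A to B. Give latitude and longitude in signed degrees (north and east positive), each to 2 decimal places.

The central angle between A and B is δ = 1.2101 rad.
With f = 0.31, the slerp weights are sin((1−f)δ)/sin δ = 0.7923 and sin(fδ)/sin δ = 0.3916.
Weighted sum of the unit vectors: (0.7923)·(0.6891,0.1049,0.7171) + (0.3916)·(0.9095,0.1169,-0.3990) = (0.9021, 0.1289, 0.4119).
Converting back: φ = atan2(z, √(x²+y²)) = 24.32°, λ = atan2(y, x) = 8.13°.

24.32°, 8.13°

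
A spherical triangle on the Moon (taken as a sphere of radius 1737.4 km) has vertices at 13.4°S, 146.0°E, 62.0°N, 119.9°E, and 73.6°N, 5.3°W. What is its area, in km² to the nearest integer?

Side lengths (central angles): a = 0.6910, b = 2.0524, c = 1.3638 rad; semiperimeter s = 2.0536.
By l'Huilier's theorem, tan(E/4) = √[tan(s/2) tan((s−a)/2) tan((s−b)/2) tan((s−c)/2)], giving spherical excess E = 0.0676 rad.
Area = E·R² = 0.0676 × (1737.4)² ≈ 204167 km².

204167 km²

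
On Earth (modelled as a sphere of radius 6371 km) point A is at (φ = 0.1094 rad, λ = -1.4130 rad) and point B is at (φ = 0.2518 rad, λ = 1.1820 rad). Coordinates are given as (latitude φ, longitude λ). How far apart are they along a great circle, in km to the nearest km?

15865 km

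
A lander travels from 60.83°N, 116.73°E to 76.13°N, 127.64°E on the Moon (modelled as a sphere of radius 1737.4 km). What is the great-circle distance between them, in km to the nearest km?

With latitudes φ₁ = 60.830°, φ₂ = 76.130° and longitude difference Δλ = 10.910°:
cos c = sin φ₁ sin φ₂ + cos φ₁ cos φ₂ cos Δλ = (0.8732)(0.9708) + (0.4874)(0.2397)(0.9819) = 0.96245,
so c = arccos(0.96245) = 0.27492 rad.
Distance = R·c = 1737.4 × 0.2749 ≈ 478 km.

478 km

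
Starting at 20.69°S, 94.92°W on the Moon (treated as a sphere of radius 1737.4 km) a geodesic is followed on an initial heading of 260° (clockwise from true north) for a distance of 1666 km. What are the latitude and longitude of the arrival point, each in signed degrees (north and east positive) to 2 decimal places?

-19.63°, -153.78°

Angular distance δ = d/R = 1666/1737.4 = 0.95890 rad; initial bearing θ = 4.5379 rad.
sin φ₂ = sin φ₁ cos δ + cos φ₁ sin δ cos θ = (-0.3533)(0.5744) + (0.9355)(0.8186)(-0.1736) = -0.3359, so φ₂ = -19.63°.
Δλ = atan2(sin θ sin δ cos φ₁, cos δ − sin φ₁ sin φ₂) = atan2(-0.7541, 0.4557) = -58.855°.
λ₂ = -94.920° − 58.855° = -153.78°.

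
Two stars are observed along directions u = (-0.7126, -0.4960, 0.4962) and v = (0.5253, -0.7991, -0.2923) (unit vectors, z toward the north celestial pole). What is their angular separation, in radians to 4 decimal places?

1.6941 rad

u·v = -0.1230; |u| = 1.0000, |v| = 1.0000.
cos θ = (u·v)/(|u||v|) = -0.1230, so θ = 1.6941 rad.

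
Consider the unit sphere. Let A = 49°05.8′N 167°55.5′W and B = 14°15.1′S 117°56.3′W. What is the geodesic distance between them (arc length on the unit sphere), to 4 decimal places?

1.3470

Let φ₁ = 0.8569 rad, φ₂ = -0.2487 rad, and Δλ = 0.8724 rad.
Haversine: a = sin²(Δφ/2) + cos φ₁ cos φ₂ sin²(Δλ/2) = 0.2757 + (0.6548)(0.9692)(0.1785) = 0.38901.
Central angle c = 2·arcsin(√a) = 1.34695 rad.
On the unit sphere the arc length equals the central angle: 1.3470.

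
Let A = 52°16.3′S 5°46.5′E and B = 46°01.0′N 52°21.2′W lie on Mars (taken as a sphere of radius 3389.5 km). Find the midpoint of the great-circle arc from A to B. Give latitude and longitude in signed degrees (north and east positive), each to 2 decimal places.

The central angle between A and B is δ = 1.9227 rad.
With f = 0.5, the slerp weights are sin((1−f)δ)/sin δ = 0.8735 and sin(fδ)/sin δ = 0.8735.
Weighted sum of the unit vectors: (0.8735)·(0.6088,0.0616,-0.7909) + (0.8735)·(0.4242,-0.5499,0.7195) = (0.9023, -0.4265, -0.0624).
Converting back: φ = atan2(z, √(x²+y²)) = -3.57°, λ = atan2(y, x) = -25.30°.

-3.57°, -25.30°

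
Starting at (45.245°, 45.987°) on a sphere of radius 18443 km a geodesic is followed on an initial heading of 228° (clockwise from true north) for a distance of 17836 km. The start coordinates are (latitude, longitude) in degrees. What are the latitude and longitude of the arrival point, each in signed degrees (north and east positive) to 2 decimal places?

Angular distance δ = d/R = 17836/18443 = 0.96709 rad; initial bearing θ = 3.9794 rad.
sin φ₂ = sin φ₁ cos δ + cos φ₁ sin δ cos θ = (0.7101)(0.5677) + (0.7041)(0.8232)(-0.6691) = 0.0153, so φ₂ = 0.88°.
Δλ = atan2(sin θ sin δ cos φ₁, cos δ − sin φ₁ sin φ₂) = atan2(-0.4307, 0.5568) = -37.724°.
λ₂ = 45.987° − 37.724° = 8.26°.

0.88°, 8.26°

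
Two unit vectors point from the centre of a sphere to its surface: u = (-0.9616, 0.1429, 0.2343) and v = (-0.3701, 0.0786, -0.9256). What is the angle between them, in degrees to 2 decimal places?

81.36°

u·v = 0.1503; |u| = 1.0000, |v| = 0.9999.
cos θ = (u·v)/(|u||v|) = 0.1503, so θ = 81.36°.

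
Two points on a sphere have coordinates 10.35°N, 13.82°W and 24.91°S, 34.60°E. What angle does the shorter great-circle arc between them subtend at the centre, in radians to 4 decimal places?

1.0281 rad

In radians: φ₁ = 0.1806, φ₂ = -0.4348, Δλ = 48.420° = 0.8451 rad.
cos c = sin φ₁ sin φ₂ + cos φ₁ cos φ₂ cos Δλ = (0.1797)(-0.4212) + (0.9837)(0.9070)(0.6637) = 0.51646,
so c = arccos(0.51646) = 1.02809 rad.
So the angular separation is 1.0281 rad.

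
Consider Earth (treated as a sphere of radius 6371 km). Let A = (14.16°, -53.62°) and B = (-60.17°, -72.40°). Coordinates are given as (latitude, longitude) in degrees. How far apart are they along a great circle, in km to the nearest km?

With latitudes φ₁ = 14.160°, φ₂ = -60.170° and longitude difference Δλ = -18.780°:
cos c = sin φ₁ sin φ₂ + cos φ₁ cos φ₂ cos Δλ = (0.2446)(-0.8675) + (0.9696)(0.4974)(0.9468) = 0.24442,
so c = arccos(0.24442) = 1.32388 rad.
Distance = R·c = 6371 × 1.3239 ≈ 8434 km.

8434 km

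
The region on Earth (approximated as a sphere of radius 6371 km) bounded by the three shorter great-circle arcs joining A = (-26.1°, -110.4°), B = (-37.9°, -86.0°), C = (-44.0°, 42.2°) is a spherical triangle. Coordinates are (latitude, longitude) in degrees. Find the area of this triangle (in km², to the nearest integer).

10167188 km²

Side lengths (central angles): a = 1.4950, b = 1.8420, c = 0.4139 rad; semiperimeter s = 1.8755.
By l'Huilier's theorem, tan(E/4) = √[tan(s/2) tan((s−a)/2) tan((s−b)/2) tan((s−c)/2)], giving spherical excess E = 0.2505 rad.
Area = E·R² = 0.2505 × (6371)² ≈ 10167188 km².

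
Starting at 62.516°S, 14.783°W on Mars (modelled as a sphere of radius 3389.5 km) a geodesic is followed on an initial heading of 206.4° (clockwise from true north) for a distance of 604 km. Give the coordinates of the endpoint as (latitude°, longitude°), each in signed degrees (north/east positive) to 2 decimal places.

Angular distance δ = d/R = 604/3389.5 = 0.17820 rad; initial bearing θ = 3.6024 rad.
sin φ₂ = sin φ₁ cos δ + cos φ₁ sin δ cos θ = (-0.8871)(0.9842) + (0.4615)(0.1773)(-0.8957) = -0.9464, so φ₂ = -71.15°.
Δλ = atan2(sin θ sin δ cos φ₁, cos δ − sin φ₁ sin φ₂) = atan2(-0.0364, 0.1446) = -14.119°.
λ₂ = -14.783° − 14.119° = -28.90°.

-71.15°, -28.90°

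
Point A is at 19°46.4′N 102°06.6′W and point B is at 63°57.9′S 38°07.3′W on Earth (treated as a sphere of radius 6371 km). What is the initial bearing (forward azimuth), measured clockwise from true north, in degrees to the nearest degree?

With φ₁ = 0.3451, φ₂ = -1.1164, Δλ = 1.1168 rad, the forward-azimuth formula gives
θ = atan2( sin Δλ cos φ₂ , cos φ₁ sin φ₂ − sin φ₁ cos φ₂ cos Δλ ) = atan2(0.3945, -0.9107) = 156.58°.
So the initial bearing is 157°.

157°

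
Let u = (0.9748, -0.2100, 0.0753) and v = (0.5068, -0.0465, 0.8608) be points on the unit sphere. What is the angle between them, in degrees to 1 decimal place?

55.3°

u·v = 0.5686; |u| = 1.0000, |v| = 1.0000.
cos θ = (u·v)/(|u||v|) = 0.5686, so θ = 55.3°.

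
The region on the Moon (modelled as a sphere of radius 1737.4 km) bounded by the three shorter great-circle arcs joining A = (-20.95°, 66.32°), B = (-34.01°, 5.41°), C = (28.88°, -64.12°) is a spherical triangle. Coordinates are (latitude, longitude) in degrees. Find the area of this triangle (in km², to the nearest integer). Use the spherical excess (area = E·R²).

Side lengths (central angles): a = 1.5871, b = 2.3506, c = 0.9565 rad; semiperimeter s = 2.4471.
By l'Huilier's theorem, tan(E/4) = √[tan(s/2) tan((s−a)/2) tan((s−b)/2) tan((s−c)/2)], giving spherical excess E = 0.9333 rad.
Area = E·R² = 0.9333 × (1737.4)² ≈ 2817308 km².

2817308 km²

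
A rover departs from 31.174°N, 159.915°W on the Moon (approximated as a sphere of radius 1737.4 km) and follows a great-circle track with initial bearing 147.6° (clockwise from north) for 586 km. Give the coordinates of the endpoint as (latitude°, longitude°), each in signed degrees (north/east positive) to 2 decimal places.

14.44°, -149.36°

Angular distance δ = d/R = 586/1737.4 = 0.33729 rad; initial bearing θ = 2.5761 rad.
sin φ₂ = sin φ₁ cos δ + cos φ₁ sin δ cos θ = (0.5176)(0.9437) + (0.8556)(0.3309)(-0.8443) = 0.2494, so φ₂ = 14.44°.
Δλ = atan2(sin θ sin δ cos φ₁, cos δ − sin φ₁ sin φ₂) = atan2(0.1517, 0.8146) = 10.551°.
λ₂ = -159.915° + 10.551° = -149.36°.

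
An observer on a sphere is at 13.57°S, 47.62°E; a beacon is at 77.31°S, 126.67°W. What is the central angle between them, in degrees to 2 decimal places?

89.06°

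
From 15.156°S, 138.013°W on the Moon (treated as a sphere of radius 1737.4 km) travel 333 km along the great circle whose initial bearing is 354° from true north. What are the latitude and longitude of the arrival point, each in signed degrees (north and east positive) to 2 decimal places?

Angular distance δ = d/R = 333/1737.4 = 0.19167 rad; initial bearing θ = 6.1785 rad.
sin φ₂ = sin φ₁ cos δ + cos φ₁ sin δ cos θ = (-0.2614)(0.9817) + (0.9652)(0.1905)(0.9945) = -0.0738, so φ₂ = -4.23°.
Δλ = atan2(sin θ sin δ cos φ₁, cos δ − sin φ₁ sin φ₂) = atan2(-0.0192, 0.9624) = -1.144°.
λ₂ = -138.013° − 1.144° = -139.16°.

-4.23°, -139.16°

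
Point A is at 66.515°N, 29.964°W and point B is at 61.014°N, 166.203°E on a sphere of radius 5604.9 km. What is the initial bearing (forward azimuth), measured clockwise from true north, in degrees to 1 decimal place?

With φ₁ = 1.1609, φ₂ = 1.0649, Δλ = -2.8594 rad, the forward-azimuth formula gives
θ = atan2( sin Δλ cos φ₂ , cos φ₁ sin φ₂ − sin φ₁ cos φ₂ cos Δλ ) = atan2(-0.1349, 0.7755) = -9.87°.
Adding 360° brings this into [0°, 360°): 350.1°.

350.1°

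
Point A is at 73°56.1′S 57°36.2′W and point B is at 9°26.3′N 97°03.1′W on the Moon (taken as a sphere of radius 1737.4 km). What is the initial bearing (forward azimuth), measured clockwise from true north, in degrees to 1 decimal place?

321.1°

Δλ = -39.448° = -0.6885 rad.
y = sin Δλ · cos φ₂ = (-0.6354)(0.9865) = -0.6268
x = cos φ₁ sin φ₂ − sin φ₁ cos φ₂ cos Δλ = (0.2767)(0.1640) − (-0.9609)(0.9865)(0.7722) = 0.7774
θ = atan2(y, x) = -38.88°; adding 360° gives 321.1°.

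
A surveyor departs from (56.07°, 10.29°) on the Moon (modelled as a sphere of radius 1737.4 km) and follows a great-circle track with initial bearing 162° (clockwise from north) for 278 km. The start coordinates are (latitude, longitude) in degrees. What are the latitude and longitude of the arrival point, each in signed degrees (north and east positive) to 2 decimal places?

47.27°, 14.45°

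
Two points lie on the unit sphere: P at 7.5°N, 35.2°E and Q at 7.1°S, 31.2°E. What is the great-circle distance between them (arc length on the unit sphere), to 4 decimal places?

0.2642

With latitudes φ₁ = 7.500°, φ₂ = -7.100° and longitude difference Δλ = -4.000°:
Haversine: a = sin²(Δφ/2) + cos φ₁ cos φ₂ sin²(Δλ/2) = 0.0161 + (0.9914)(0.9923)(0.0012) = 0.01734.
Central angle c = 2·arcsin(√a) = 0.26416 rad.
On the unit sphere the arc length equals the central angle: 0.2642.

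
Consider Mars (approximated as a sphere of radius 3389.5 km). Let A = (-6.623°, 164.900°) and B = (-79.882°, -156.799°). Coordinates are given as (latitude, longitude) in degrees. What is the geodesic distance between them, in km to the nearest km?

4466 km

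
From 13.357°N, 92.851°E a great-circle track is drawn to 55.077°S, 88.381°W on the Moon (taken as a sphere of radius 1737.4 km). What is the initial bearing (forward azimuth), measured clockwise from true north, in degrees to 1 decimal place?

178.9°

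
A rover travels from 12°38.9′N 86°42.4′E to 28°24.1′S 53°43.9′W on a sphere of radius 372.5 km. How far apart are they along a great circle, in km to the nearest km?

910 km

In radians: φ₁ = 0.2208, φ₂ = -0.4957, Δλ = -140.438° = -2.4511 rad.
cos c = sin φ₁ sin φ₂ + cos φ₁ cos φ₂ cos Δλ = (0.2190)(-0.4756) + (0.9757)(0.8796)(-0.7709) = -0.76584,
so c = arccos(-0.76584) = 2.44314 rad.
Distance = R·c = 372.5 × 2.4431 ≈ 910 km.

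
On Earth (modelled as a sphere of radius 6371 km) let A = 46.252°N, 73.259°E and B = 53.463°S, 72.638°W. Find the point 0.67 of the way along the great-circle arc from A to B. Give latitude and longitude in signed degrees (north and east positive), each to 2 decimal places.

Central angle δ = 2.7422 rad. Interpolating on the sphere with fraction f = 0.67:
P = [sin((1−f)δ)·A + sin(fδ)·B] / sin δ = 2.0223·A + 2.4808·B in Cartesian coordinates,
giving P = (0.8435, -0.0706, -0.5324), i.e. latitude -32.17°, longitude -4.78°.

-32.17°, -4.78°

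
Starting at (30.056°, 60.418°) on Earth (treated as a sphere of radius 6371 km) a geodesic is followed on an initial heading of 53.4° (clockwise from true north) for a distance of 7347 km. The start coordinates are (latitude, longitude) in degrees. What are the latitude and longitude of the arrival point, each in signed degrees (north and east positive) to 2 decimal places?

42.44°, 144.34°

Angular distance δ = d/R = 7347/6371 = 1.15319 rad; initial bearing θ = 0.9320 rad.
sin φ₂ = sin φ₁ cos δ + cos φ₁ sin δ cos θ = (0.5008)(0.4056) + (0.8655)(0.9141)(0.5962) = 0.6748, so φ₂ = 42.44°.
Δλ = atan2(sin θ sin δ cos φ₁, cos δ − sin φ₁ sin φ₂) = atan2(0.6352, 0.0676) = 83.926°.
λ₂ = 60.418° + 83.926° = 144.34°.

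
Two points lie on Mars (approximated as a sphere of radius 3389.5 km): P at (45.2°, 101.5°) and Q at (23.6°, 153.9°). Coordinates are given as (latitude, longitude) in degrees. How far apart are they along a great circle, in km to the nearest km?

With latitudes φ₁ = 45.200°, φ₂ = 23.600° and longitude difference Δλ = 52.400°:
cos c = sin φ₁ sin φ₂ + cos φ₁ cos φ₂ cos Δλ = (0.7096)(0.4003) + (0.7046)(0.9164)(0.6101) = 0.67805,
so c = arccos(0.67805) = 0.82569 rad.
Distance = R·c = 3389.5 × 0.8257 ≈ 2799 km.

2799 km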